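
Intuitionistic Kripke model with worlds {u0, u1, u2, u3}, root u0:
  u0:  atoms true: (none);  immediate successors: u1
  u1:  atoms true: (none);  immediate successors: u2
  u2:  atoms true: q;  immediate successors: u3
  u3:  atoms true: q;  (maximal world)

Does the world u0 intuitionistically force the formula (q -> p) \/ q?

u0 ||-/- (q -> p) \/ q: neither disjunct is forced at u0.
u0 ||-/- q -> p: at the accessible world u2, u2 ||- q but u2 ||-/- p.
u2 lacks atom p, so u2 ||-/- p.

No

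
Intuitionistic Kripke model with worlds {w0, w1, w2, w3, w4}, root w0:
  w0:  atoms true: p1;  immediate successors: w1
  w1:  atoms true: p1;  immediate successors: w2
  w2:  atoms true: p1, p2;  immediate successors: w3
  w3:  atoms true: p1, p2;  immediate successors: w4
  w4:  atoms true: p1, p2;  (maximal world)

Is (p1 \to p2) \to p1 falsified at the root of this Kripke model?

No

w0 \Vdash (p1 \to p2) \to p1: every world accessible from w0 that forces p1 \to p2 (namely w2, w3, w4) also forces p1.
So the root w0 forces (p1 \to p2) \to p1; the model is not a countermodel.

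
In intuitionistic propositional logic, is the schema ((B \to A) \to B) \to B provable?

No

This is Peirce's law, which is not intuitionistically valid.
A Kripke countermodel: worlds u, v; order generated by u \le v; atoms true at each world — u:{}; v:{B}.
u \nVdash ((B \to A) \to B) \to B: already at u itself, u \Vdash (B \to A) \to B but u \nVdash B.
u lacks atom B, so u \nVdash B.
So the root u does not force the formula.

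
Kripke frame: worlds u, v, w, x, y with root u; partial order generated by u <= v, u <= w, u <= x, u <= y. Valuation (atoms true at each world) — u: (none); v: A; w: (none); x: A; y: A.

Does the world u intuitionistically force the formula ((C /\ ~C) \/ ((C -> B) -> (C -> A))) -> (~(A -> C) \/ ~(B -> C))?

u ||-/- ((C /\ ~C) \/ ((C -> B) -> (C -> A))) -> (~(A -> C) \/ ~(B -> C)): already at u itself, u ||- (C /\ ~C) \/ ((C -> B) -> (C -> A)) but u ||-/- ~(A -> C) \/ ~(B -> C).
u ||-/- ~(A -> C) \/ ~(B -> C): neither disjunct is forced at u.
u ||-/- ~(A -> C) since w is accessible from u and w ||- A -> C.
w ||- A -> C vacuously: no world accessible from w forces the antecedent A.

No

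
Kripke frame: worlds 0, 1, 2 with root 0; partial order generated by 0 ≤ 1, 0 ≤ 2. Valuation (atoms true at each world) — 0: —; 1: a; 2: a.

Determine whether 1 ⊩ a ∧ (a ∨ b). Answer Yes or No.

Yes

1 ⊩ a ∧ (a ∨ b) since 1 forces both conjuncts.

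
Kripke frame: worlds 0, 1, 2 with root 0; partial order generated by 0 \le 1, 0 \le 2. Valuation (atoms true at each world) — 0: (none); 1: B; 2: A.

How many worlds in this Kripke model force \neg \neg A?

1

0: does not force it — 0 \nVdash \neg \neg A since 1 is accessible from 0 and 1 \Vdash \neg A.
1: does not force it — 1 \nVdash \neg \neg A since 1 is accessible from 1 and 1 \Vdash \neg A.
2: forces it.
Worlds forcing the formula: {2}.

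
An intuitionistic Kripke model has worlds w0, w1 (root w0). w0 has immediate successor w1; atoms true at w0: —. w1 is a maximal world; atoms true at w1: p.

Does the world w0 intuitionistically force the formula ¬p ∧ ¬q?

w0 ⊮ ¬p ∧ ¬q since w0 fails ¬p.

No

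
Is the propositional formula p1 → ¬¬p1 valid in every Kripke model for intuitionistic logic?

This is double-negation introduction, which is intuitionistically derivable.
If a world forces p1 then every accessible world forces p1 (persistence), so none forces ¬p1; hence ¬¬p1.

Yes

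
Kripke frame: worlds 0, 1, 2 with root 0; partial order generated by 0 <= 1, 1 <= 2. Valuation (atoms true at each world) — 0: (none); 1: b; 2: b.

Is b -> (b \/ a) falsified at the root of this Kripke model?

No

0 ||- b -> (b \/ a): every world accessible from 0 that forces b (namely 1, 2) also forces b \/ a.
So the root 0 forces b -> (b \/ a); the model is not a countermodel.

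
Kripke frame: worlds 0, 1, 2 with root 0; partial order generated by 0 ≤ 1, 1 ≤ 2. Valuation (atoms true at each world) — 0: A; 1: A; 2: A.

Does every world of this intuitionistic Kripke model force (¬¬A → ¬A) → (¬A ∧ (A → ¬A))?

Yes

0 ⊩ (¬¬A → ¬A) → (¬A ∧ (A → ¬A)) vacuously: no world accessible from 0 forces the antecedent ¬¬A → ¬A.
Since the root 0 forces (¬¬A → ¬A) → (¬A ∧ (A → ¬A)) and forcing is persistent (monotone upward), every world forces it.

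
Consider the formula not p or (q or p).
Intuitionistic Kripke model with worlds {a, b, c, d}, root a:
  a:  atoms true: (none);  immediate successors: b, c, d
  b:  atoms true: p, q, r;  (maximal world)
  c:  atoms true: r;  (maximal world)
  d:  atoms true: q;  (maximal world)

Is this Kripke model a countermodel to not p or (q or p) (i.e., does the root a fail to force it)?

Yes

a does not force not p or (q or p): neither disjunct is forced at a.
a does not force not p since b is accessible from a and b forces p.
So the root a does not force not p or (q or p); the model is a countermodel.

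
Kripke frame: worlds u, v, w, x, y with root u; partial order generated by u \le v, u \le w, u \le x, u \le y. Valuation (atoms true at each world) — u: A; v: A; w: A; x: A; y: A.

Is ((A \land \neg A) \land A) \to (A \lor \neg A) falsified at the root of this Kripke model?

u \Vdash ((A \land \neg A) \land A) \to (A \lor \neg A) vacuously: no world accessible from u forces the antecedent (A \land \neg A) \land A.
So the root u forces ((A \land \neg A) \land A) \to (A \lor \neg A); the model is not a countermodel.

No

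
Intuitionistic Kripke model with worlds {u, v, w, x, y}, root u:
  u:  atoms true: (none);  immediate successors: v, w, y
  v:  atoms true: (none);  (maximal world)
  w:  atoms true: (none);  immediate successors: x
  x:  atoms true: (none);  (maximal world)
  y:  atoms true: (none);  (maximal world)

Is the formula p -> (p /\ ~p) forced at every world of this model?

Yes

u ||- p -> (p /\ ~p) vacuously: no world accessible from u forces the antecedent p.
Since the root u forces p -> (p /\ ~p) and forcing is persistent (monotone upward), every world forces it.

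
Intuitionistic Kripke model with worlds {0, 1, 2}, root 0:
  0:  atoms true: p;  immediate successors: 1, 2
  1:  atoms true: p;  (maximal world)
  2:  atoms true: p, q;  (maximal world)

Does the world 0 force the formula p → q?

0 ⊮ p → q: already at 0 itself, 0 ⊩ p but 0 ⊮ q.
0 lacks atom q, so 0 ⊮ q.

No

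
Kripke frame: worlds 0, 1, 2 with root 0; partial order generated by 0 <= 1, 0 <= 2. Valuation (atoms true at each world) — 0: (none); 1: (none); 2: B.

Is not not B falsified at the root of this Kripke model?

Yes

0 does not force not not B since 1 is accessible from 0 and 1 forces not B.
1 forces not B: no world accessible from 1 forces B.
So the root 0 does not force not not B; the model is a countermodel.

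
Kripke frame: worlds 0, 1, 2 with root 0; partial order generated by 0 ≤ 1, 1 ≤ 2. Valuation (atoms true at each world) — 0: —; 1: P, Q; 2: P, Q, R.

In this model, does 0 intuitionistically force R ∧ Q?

0 ⊮ R ∧ Q since 0 fails R.

No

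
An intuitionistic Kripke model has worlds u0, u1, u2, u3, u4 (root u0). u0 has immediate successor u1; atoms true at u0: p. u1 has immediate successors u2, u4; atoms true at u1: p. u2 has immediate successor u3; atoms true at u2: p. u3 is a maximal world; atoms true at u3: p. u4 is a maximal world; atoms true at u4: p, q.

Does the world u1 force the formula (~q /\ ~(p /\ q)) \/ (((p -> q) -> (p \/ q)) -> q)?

u1 ||-/- (~q /\ ~(p /\ q)) \/ (((p -> q) -> (p \/ q)) -> q): neither disjunct is forced at u1.
u1 ||-/- ~q /\ ~(p /\ q) since u1 fails ~q.

No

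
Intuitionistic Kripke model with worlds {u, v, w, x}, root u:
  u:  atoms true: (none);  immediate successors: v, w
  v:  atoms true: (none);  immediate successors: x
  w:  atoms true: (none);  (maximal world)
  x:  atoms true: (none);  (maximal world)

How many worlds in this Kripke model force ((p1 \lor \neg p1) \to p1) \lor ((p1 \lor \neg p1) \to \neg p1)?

4

u: forces it.
v: forces it.
w: forces it.
x: forces it.
Worlds forcing the formula: {u, v, w, x}.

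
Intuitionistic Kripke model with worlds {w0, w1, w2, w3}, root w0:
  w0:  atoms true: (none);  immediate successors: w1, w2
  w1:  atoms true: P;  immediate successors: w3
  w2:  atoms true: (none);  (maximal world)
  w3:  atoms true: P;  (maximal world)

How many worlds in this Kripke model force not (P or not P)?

w0: does not force it — w0 does not force not (P or not P) since w1 is accessible from w0 and w1 forces P or not P.
w1: does not force it — w1 does not force not (P or not P) since w1 is accessible from w1 and w1 forces P or not P.
w2: does not force it — w2 does not force not (P or not P) since w2 is accessible from w2 and w2 forces P or not P.
w3: does not force it.
Worlds forcing the formula: { }.

0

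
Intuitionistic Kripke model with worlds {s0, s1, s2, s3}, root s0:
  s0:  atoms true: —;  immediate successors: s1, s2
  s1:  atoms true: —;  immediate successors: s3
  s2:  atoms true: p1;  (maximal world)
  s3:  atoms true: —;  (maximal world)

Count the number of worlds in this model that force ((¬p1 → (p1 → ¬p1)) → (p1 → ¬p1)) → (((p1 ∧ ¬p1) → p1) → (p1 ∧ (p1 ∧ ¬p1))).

1

s0: does not force it — s0 ⊮ ((¬p1 → (p1 → ¬p1)) → (p1 → ¬p1)) → (((p1 ∧ ¬p1) → p1) → (p1 ∧ (p1 ∧ ¬p1))): at the accessible world s1, s1 ⊩ (¬p1 → (p1 → ¬p1)) → (p1 → ¬p1) but s1 ⊮ ((p1 ∧ ¬p1) → p1) → (p1 ∧ (p1 ∧ ¬p1)).
s1: does not force it — s1 ⊮ ((¬p1 → (p1 → ¬p1)) → (p1 → ¬p1)) → (((p1 ∧ ¬p1) → p1) → (p1 ∧ (p1 ∧ ¬p1))): already at s1 itself, s1 ⊩ (¬p1 → (p1 → ¬p1)) → (p1 → ¬p1) but s1 ⊮ ((p1 ∧ ¬p1) → p1) → (p1 ∧ (p1 ∧ ¬p1)).
s2: forces it.
s3: does not force it — s3 ⊮ ((¬p1 → (p1 → ¬p1)) → (p1 → ¬p1)) → (((p1 ∧ ¬p1) → p1) → (p1 ∧ (p1 ∧ ¬p1))): already at s3 itself, s3 ⊩ (¬p1 → (p1 → ¬p1)) → (p1 → ¬p1) but s3 ⊮ ((p1 ∧ ¬p1) → p1) → (p1 ∧ (p1 ∧ ¬p1)).
Worlds forcing the formula: {s2}.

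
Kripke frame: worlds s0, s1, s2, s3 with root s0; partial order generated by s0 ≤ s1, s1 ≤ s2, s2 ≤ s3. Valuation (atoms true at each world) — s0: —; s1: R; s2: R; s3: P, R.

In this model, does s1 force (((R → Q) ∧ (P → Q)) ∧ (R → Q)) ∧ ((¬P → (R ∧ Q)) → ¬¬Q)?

s1 ⊮ (((R → Q) ∧ (P → Q)) ∧ (R → Q)) ∧ ((¬P → (R ∧ Q)) → ¬¬Q) since s1 fails ((R → Q) ∧ (P → Q)) ∧ (R → Q).

No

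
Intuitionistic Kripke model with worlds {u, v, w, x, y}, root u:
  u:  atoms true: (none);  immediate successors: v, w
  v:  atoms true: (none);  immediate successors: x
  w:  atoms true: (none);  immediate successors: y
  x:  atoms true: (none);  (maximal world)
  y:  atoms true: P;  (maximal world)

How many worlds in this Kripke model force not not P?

2

u: does not force it — u does not force not not P since v is accessible from u and v forces not P.
v: does not force it — v does not force not not P since v is accessible from v and v forces not P.
w: forces it.
x: does not force it — x does not force not not P since x is accessible from x and x forces not P.
y: forces it.
Worlds forcing the formula: {w, y}.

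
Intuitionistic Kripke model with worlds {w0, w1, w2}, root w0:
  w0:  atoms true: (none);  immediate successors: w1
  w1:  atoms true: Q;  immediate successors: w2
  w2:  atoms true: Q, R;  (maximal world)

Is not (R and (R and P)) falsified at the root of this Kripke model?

No

w0 forces not (R and (R and P)): no world accessible from w0 forces R and (R and P).
So the root w0 forces not (R and (R and P)); the model is not a countermodel.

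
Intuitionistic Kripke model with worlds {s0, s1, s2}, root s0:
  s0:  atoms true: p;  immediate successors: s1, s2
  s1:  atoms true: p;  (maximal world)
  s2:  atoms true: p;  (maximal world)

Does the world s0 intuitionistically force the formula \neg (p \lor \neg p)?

s0 \nVdash \neg (p \lor \neg p) since s0 is accessible from s0 and s0 \Vdash p \lor \neg p.
s0 \Vdash p \lor \neg p via the disjunct p.

No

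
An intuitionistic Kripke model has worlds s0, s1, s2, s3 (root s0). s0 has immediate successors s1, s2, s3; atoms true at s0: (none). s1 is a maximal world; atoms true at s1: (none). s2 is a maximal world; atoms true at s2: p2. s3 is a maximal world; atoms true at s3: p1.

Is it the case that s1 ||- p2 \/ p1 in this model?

s1 ||-/- p2 \/ p1: neither disjunct is forced at s1.
s1 lacks atom p2, so s1 ||-/- p2.

No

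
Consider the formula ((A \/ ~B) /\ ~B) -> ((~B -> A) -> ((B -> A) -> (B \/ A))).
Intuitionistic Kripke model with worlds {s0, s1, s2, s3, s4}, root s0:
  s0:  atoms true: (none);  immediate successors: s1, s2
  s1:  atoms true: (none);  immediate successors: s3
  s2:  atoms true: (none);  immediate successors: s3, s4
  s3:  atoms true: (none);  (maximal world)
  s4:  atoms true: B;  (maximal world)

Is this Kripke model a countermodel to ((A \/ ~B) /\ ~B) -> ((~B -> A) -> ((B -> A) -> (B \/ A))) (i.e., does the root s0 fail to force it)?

No

s0 ||- ((A \/ ~B) /\ ~B) -> ((~B -> A) -> ((B -> A) -> (B \/ A))): every world accessible from s0 that forces (A \/ ~B) /\ ~B (namely s1, s3) also forces (~B -> A) -> ((B -> A) -> (B \/ A)).
So the root s0 forces ((A \/ ~B) /\ ~B) -> ((~B -> A) -> ((B -> A) -> (B \/ A))); the model is not a countermodel.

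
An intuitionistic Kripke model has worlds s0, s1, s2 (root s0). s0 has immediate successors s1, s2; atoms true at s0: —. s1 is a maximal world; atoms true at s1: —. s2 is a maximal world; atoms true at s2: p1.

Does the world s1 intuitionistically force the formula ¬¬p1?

No

s1 ⊮ ¬¬p1 since s1 is accessible from s1 and s1 ⊩ ¬p1.
s1 ⊩ ¬p1: no world accessible from s1 forces p1.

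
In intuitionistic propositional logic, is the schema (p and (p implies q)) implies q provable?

This is modus ponens in implicational form, which is intuitionistically derivable.
If a world forces p and p implies q, then applying the implication at that world (which is accessible from itself) gives q.

Yes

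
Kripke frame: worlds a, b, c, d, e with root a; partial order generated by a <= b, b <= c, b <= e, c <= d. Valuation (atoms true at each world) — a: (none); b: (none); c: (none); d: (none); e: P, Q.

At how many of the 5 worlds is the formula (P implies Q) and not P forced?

a: does not force it — a does not force (P implies Q) and not P since a fails not P.
b: does not force it.
c: forces it.
d: forces it.
e: does not force it.
Worlds forcing the formula: {c, d}.

2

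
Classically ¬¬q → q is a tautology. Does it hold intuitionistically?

This is double-negation elimination, which is not intuitionistically valid.
A Kripke countermodel: worlds a, b; order generated by a ≤ b; atoms true at each world — a:{}; b:{q}.
a ⊮ ¬¬q → q: already at a itself, a ⊩ ¬¬q but a ⊮ q.
a lacks atom q, so a ⊮ q.
So the root a does not force the formula.

No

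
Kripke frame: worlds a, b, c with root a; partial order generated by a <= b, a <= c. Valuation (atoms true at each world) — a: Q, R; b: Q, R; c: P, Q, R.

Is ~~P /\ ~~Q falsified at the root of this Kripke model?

a ||-/- ~~P /\ ~~Q since a fails ~~P.
So the root a does not force ~~P /\ ~~Q; the model is a countermodel.

Yes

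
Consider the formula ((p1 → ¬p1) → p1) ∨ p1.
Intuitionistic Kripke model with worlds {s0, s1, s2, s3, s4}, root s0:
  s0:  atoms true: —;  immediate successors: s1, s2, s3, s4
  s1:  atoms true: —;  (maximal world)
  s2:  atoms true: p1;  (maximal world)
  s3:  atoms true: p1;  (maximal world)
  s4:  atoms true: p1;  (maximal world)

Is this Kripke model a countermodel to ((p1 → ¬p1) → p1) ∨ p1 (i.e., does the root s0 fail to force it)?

Yes

s0 ⊮ ((p1 → ¬p1) → p1) ∨ p1: neither disjunct is forced at s0.
s0 ⊮ (p1 → ¬p1) → p1: at the accessible world s1, s1 ⊩ p1 → ¬p1 but s1 ⊮ p1.
s1 lacks atom p1, so s1 ⊮ p1.
So the root s0 does not force ((p1 → ¬p1) → p1) ∨ p1; the model is a countermodel.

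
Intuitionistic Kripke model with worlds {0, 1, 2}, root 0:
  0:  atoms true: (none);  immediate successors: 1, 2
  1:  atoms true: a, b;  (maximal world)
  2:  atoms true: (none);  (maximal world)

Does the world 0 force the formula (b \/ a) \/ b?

No

0 ||-/- (b \/ a) \/ b: neither disjunct is forced at 0.
0 ||-/- b \/ a: neither disjunct is forced at 0.
0 lacks atom b, so 0 ||-/- b.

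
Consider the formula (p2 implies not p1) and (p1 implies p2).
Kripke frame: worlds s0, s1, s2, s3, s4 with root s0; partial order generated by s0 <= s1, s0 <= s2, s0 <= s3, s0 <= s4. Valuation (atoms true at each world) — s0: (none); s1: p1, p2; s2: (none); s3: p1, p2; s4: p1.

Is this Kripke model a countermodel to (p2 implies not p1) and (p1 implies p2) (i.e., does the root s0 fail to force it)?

Yes

s0 does not force (p2 implies not p1) and (p1 implies p2) since s0 fails p2 implies not p1.
So the root s0 does not force (p2 implies not p1) and (p1 implies p2); the model is a countermodel.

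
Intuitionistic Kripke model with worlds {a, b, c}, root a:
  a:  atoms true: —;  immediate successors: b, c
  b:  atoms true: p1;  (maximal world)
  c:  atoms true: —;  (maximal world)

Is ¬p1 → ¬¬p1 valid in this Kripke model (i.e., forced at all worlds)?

No

Not every world: a ⊮ ¬p1 → ¬¬p1.
a ⊮ ¬p1 → ¬¬p1: at the accessible world c, c ⊩ ¬p1 but c ⊮ ¬¬p1.
c ⊮ ¬¬p1 since c is accessible from c and c ⊩ ¬p1.
c ⊩ ¬p1: no world accessible from c forces p1.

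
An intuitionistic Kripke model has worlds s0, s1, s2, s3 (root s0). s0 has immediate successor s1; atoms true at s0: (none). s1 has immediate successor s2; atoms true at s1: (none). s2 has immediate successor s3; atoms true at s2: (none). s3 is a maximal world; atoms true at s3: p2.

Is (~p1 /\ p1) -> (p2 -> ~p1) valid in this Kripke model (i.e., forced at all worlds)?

s0 ||- (~p1 /\ p1) -> (p2 -> ~p1) vacuously: no world accessible from s0 forces the antecedent ~p1 /\ p1.
Since the root s0 forces (~p1 /\ p1) -> (p2 -> ~p1) and forcing is persistent (monotone upward), every world forces it.

Yes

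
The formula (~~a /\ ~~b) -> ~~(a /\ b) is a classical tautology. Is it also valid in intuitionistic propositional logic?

Yes

This is the distribution of double negation over conjunction, which is intuitionistically derivable.
Assume ~~a, ~~b, and ~(a /\ b). From a we'd get ~b (since a /\ b is refuted), contradicting ~~b; so ~a, contradicting ~~a.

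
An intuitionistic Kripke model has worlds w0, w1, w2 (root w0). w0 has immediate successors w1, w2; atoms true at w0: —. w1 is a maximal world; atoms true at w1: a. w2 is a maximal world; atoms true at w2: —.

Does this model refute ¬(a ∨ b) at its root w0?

w0 ⊮ ¬(a ∨ b) since w1 is accessible from w0 and w1 ⊩ a ∨ b.
w1 ⊩ a ∨ b via the disjunct a.
So the root w0 does not force ¬(a ∨ b); the model is a countermodel.

Yes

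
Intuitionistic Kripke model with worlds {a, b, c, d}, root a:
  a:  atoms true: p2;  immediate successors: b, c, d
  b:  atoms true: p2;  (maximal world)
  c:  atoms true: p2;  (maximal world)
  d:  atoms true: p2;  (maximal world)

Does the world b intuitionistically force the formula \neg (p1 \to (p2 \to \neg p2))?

No

b \nVdash \neg (p1 \to (p2 \to \neg p2)) since b is accessible from b and b \Vdash p1 \to (p2 \to \neg p2).
b \Vdash p1 \to (p2 \to \neg p2) vacuously: no world accessible from b forces the antecedent p1.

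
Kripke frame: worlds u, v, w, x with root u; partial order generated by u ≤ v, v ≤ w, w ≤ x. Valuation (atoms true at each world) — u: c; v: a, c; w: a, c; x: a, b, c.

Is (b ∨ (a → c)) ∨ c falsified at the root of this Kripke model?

u ⊩ (b ∨ (a → c)) ∨ c via the disjunct b ∨ (a → c).
So the root u forces (b ∨ (a → c)) ∨ c; the model is not a countermodel.

No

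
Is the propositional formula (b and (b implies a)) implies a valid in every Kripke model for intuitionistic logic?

Yes

This is modus ponens in implicational form, which is intuitionistically derivable.
If a world forces b and b implies a, then applying the implication at that world (which is accessible from itself) gives a.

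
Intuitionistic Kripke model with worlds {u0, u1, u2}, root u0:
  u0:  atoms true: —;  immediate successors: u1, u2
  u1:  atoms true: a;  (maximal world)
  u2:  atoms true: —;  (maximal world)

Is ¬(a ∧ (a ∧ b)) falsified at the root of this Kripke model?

No

u0 ⊩ ¬(a ∧ (a ∧ b)): no world accessible from u0 forces a ∧ (a ∧ b).
So the root u0 forces ¬(a ∧ (a ∧ b)); the model is not a countermodel.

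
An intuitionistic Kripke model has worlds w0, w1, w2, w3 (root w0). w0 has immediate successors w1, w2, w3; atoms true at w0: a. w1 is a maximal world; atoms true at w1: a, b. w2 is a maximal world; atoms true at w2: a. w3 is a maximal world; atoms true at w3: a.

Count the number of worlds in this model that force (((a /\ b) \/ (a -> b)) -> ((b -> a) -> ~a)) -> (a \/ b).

4

w0: forces it.
w1: forces it.
w2: forces it.
w3: forces it.
Worlds forcing the formula: {w0, w1, w2, w3}.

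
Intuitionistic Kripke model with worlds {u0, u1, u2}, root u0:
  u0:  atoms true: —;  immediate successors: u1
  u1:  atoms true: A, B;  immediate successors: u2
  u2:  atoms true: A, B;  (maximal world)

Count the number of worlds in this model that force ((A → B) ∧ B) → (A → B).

3

u0: forces it.
u1: forces it.
u2: forces it.
Worlds forcing the formula: {u0, u1, u2}.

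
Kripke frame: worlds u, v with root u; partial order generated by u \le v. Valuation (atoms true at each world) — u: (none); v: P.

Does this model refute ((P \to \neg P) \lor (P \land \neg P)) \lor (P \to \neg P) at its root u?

Yes

u \nVdash ((P \to \neg P) \lor (P \land \neg P)) \lor (P \to \neg P): neither disjunct is forced at u.
u \nVdash (P \to \neg P) \lor (P \land \neg P): neither disjunct is forced at u.
u \nVdash P \to \neg P: at the accessible world v, v \Vdash P but v \nVdash \neg P.
v \nVdash \neg P since v is accessible from v and v \Vdash P.
So the root u does not force ((P \to \neg P) \lor (P \land \neg P)) \lor (P \to \neg P); the model is a countermodel.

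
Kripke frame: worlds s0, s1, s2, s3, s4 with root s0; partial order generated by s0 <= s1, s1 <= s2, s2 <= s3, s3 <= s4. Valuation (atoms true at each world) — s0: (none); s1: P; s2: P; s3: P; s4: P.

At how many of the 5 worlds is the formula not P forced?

s0: does not force it — s0 does not force not P since s1 is accessible from s0 and s1 forces P.
s1: does not force it.
s2: does not force it.
s3: does not force it.
s4: does not force it.
Worlds forcing the formula: { }.

0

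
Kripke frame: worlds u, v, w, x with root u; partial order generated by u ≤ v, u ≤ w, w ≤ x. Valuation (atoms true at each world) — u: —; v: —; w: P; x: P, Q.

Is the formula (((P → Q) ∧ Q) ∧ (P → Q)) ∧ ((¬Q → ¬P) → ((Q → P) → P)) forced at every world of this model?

No

Not every world: u ⊮ (((P → Q) ∧ Q) ∧ (P → Q)) ∧ ((¬Q → ¬P) → ((Q → P) → P)).
u ⊮ (((P → Q) ∧ Q) ∧ (P → Q)) ∧ ((¬Q → ¬P) → ((Q → P) → P)) since u fails ((P → Q) ∧ Q) ∧ (P → Q).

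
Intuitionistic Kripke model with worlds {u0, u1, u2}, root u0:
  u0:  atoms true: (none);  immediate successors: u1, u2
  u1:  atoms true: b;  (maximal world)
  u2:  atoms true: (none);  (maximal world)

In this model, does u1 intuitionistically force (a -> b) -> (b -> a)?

No

u1 ||-/- (a -> b) -> (b -> a): already at u1 itself, u1 ||- a -> b but u1 ||-/- b -> a.
u1 ||-/- b -> a: already at u1 itself, u1 ||- b but u1 ||-/- a.
u1 lacks atom a, so u1 ||-/- a.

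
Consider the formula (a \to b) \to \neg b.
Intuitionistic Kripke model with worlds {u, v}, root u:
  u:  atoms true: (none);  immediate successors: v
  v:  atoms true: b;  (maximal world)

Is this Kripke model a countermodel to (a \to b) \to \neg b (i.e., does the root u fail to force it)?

u \nVdash (a \to b) \to \neg b: already at u itself, u \Vdash a \to b but u \nVdash \neg b.
u \nVdash \neg b since v is accessible from u and v \Vdash b.
So the root u does not force (a \to b) \to \neg b; the model is a countermodel.

Yes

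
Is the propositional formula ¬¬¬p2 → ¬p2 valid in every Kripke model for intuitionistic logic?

This is triple-negation reduction, which is intuitionistically derivable.
Assume ¬¬¬p2 and suppose p2. Then ¬¬p2 (double-negation introduction), contradicting ¬¬¬p2. So ¬p2.

Yes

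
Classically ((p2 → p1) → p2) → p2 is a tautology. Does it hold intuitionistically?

No

This is Peirce's law, which is not intuitionistically valid.
A Kripke countermodel: worlds s0, s1; order generated by s0 ≤ s1; atoms true at each world — s0:{}; s1:{p2}.
s0 ⊮ ((p2 → p1) → p2) → p2: already at s0 itself, s0 ⊩ (p2 → p1) → p2 but s0 ⊮ p2.
s0 lacks atom p2, so s0 ⊮ p2.
So the root s0 does not force the formula.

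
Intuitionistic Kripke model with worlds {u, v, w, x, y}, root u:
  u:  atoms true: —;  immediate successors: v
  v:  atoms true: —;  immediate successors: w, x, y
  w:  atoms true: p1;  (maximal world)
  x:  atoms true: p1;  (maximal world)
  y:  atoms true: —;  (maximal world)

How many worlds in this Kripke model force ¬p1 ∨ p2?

1

u: does not force it — u ⊮ ¬p1 ∨ p2: neither disjunct is forced at u.
v: does not force it.
w: does not force it.
x: does not force it.
y: forces it.
Worlds forcing the formula: {y}.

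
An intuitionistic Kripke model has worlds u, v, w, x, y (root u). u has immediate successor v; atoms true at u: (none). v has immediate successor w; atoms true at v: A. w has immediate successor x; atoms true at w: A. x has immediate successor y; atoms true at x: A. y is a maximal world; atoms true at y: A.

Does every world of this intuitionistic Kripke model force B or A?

No

Not every world: u does not force B or A.
u does not force B or A: neither disjunct is forced at u.
u lacks atom B, so u does not force B.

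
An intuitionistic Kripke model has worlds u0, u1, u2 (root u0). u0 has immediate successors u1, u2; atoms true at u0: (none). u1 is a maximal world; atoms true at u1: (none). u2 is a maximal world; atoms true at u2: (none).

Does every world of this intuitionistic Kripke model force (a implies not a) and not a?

Yes

u0 forces (a implies not a) and not a since u0 forces both conjuncts.
Since the root u0 forces (a implies not a) and not a and forcing is persistent (monotone upward), every world forces it.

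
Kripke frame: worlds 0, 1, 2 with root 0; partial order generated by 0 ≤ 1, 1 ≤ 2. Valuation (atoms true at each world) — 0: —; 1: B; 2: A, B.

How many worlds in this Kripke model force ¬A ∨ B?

2

0: does not force it — 0 ⊮ ¬A ∨ B: neither disjunct is forced at 0.
1: forces it.
2: forces it.
Worlds forcing the formula: {1, 2}.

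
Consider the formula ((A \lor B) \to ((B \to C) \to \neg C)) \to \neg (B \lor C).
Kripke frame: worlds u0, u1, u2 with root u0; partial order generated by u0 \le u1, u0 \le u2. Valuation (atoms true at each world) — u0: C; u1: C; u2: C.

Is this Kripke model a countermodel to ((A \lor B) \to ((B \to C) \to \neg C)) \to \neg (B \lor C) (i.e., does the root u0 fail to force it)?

Yes

u0 \nVdash ((A \lor B) \to ((B \to C) \to \neg C)) \to \neg (B \lor C): already at u0 itself, u0 \Vdash (A \lor B) \to ((B \to C) \to \neg C) but u0 \nVdash \neg (B \lor C).
u0 \nVdash \neg (B \lor C) since u0 is accessible from u0 and u0 \Vdash B \lor C.
u0 \Vdash B \lor C via the disjunct C.
So the root u0 does not force ((A \lor B) \to ((B \to C) \to \neg C)) \to \neg (B \lor C); the model is a countermodel.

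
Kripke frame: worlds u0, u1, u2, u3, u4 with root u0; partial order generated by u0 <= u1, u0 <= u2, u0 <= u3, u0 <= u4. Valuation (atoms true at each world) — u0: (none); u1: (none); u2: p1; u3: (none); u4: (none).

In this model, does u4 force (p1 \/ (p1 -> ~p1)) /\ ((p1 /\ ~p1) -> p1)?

Yes

u4 ||- (p1 \/ (p1 -> ~p1)) /\ ((p1 /\ ~p1) -> p1) since u4 forces both conjuncts.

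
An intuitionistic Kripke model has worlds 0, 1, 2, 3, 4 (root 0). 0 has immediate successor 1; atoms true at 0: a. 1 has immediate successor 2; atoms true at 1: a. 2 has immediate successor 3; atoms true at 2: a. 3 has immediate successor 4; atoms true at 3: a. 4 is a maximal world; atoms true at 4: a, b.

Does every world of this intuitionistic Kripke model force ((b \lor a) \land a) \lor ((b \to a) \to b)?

Yes

0 \Vdash ((b \lor a) \land a) \lor ((b \to a) \to b) via the disjunct (b \lor a) \land a.
Since the root 0 forces ((b \lor a) \land a) \lor ((b \to a) \to b) and forcing is persistent (monotone upward), every world forces it.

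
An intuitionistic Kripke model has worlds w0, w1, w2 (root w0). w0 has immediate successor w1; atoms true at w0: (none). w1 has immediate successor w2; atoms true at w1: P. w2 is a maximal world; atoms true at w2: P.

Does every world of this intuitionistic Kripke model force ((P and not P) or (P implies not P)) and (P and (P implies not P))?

No

Not every world: w0 does not force ((P and not P) or (P implies not P)) and (P and (P implies not P)).
w0 does not force ((P and not P) or (P implies not P)) and (P and (P implies not P)) since w0 fails (P and not P) or (P implies not P).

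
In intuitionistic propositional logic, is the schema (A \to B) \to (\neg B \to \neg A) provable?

Yes

This is the forward direction of contraposition, which is intuitionistically derivable.
Assume A \to B and \neg B. If A held then B would follow, contradicting \neg B; so \neg A.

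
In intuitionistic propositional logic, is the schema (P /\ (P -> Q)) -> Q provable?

This is modus ponens in implicational form, which is intuitionistically derivable.
If a world forces P and P -> Q, then applying the implication at that world (which is accessible from itself) gives Q.

Yes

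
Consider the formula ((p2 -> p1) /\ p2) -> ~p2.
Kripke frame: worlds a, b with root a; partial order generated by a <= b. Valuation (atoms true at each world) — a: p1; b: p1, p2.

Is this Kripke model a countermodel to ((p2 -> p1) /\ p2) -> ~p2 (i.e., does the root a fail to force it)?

a ||-/- ((p2 -> p1) /\ p2) -> ~p2: at the accessible world b, b ||- (p2 -> p1) /\ p2 but b ||-/- ~p2.
b ||-/- ~p2 since b is accessible from b and b ||- p2.
So the root a does not force ((p2 -> p1) /\ p2) -> ~p2; the model is a countermodel.

Yes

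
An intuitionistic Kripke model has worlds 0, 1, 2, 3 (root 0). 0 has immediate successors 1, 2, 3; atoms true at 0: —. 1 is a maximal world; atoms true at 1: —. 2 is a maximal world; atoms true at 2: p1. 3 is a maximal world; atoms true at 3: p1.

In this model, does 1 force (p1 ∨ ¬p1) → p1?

No

1 ⊮ (p1 ∨ ¬p1) → p1: already at 1 itself, 1 ⊩ p1 ∨ ¬p1 but 1 ⊮ p1.
1 lacks atom p1, so 1 ⊮ p1.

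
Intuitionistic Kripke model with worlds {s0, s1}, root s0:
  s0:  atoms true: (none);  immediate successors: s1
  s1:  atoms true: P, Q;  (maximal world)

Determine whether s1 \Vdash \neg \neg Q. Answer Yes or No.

s1 \Vdash \neg \neg Q: no world accessible from s1 forces \neg Q.

Yes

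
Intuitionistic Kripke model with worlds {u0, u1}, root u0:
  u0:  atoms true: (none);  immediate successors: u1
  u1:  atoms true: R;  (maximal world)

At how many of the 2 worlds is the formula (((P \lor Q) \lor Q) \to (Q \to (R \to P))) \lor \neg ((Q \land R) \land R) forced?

2

u0: forces it.
u1: forces it.
Worlds forcing the formula: {u0, u1}.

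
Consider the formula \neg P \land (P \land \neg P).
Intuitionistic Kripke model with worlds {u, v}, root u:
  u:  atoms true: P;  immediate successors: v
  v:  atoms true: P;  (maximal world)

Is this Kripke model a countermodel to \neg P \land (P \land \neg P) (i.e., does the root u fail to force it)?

Yes

u \nVdash \neg P \land (P \land \neg P) since u fails \neg P.
So the root u does not force \neg P \land (P \land \neg P); the model is a countermodel.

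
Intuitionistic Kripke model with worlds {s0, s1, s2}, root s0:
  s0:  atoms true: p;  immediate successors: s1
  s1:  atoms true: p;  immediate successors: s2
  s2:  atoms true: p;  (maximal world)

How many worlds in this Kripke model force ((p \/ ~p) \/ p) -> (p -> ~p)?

s0: does not force it — s0 ||-/- ((p \/ ~p) \/ p) -> (p -> ~p): already at s0 itself, s0 ||- (p \/ ~p) \/ p but s0 ||-/- p -> ~p.
s1: does not force it.
s2: does not force it.
Worlds forcing the formula: { }.

0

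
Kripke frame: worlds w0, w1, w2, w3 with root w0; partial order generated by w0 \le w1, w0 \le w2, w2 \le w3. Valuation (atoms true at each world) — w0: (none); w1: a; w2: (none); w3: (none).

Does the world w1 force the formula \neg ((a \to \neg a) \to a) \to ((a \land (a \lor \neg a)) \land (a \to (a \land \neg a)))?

w1 \Vdash \neg ((a \to \neg a) \to a) \to ((a \land (a \lor \neg a)) \land (a \to (a \land \neg a))) vacuously: no world accessible from w1 forces the antecedent \neg ((a \to \neg a) \to a).

Yes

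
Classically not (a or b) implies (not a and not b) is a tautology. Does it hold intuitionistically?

Yes

This is a constructively valid De Morgan direction (negated disjunction to conjunction of negations), which is intuitionistically derivable.
From not (a or b): if a held then a or b would, contradiction — so not a; similarly not b.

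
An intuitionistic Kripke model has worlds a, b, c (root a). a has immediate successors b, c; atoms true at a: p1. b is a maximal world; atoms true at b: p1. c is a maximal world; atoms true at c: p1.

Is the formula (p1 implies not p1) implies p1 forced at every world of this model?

a forces (p1 implies not p1) implies p1 vacuously: no world accessible from a forces the antecedent p1 implies not p1.
Since the root a forces (p1 implies not p1) implies p1 and forcing is persistent (monotone upward), every world forces it.

Yes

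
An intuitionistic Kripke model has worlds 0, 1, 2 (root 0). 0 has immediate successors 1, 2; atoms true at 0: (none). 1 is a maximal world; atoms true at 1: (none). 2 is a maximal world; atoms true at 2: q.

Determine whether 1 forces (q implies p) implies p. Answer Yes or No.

1 does not force (q implies p) implies p: already at 1 itself, 1 forces q implies p but 1 does not force p.
1 lacks atom p, so 1 does not force p.

No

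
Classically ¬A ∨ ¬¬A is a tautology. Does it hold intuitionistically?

No

This is the weak law of excluded middle, which is not intuitionistically valid.
A Kripke countermodel: worlds s0, s1, s2; order generated by s0 ≤ s1, s0 ≤ s2; atoms true at each world — s0:{}; s1:{A}; s2:{}.
s0 ⊮ ¬A ∨ ¬¬A: neither disjunct is forced at s0.
s0 ⊮ ¬A since s1 is accessible from s0 and s1 ⊩ A.
So the root s0 does not force the formula.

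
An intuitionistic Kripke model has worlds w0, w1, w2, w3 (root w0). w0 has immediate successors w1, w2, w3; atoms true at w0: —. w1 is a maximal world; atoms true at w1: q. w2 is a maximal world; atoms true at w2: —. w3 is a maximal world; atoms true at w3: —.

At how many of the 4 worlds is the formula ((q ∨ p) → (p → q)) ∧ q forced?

1

w0: does not force it — w0 ⊮ ((q ∨ p) → (p → q)) ∧ q since w0 fails q.
w1: forces it.
w2: does not force it.
w3: does not force it.
Worlds forcing the formula: {w1}.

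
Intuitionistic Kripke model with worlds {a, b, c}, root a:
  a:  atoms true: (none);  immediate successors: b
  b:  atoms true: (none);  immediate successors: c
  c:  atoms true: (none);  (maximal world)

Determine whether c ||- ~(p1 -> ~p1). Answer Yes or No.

No

c ||-/- ~(p1 -> ~p1) since c is accessible from c and c ||- p1 -> ~p1.
c ||- p1 -> ~p1 vacuously: no world accessible from c forces the antecedent p1.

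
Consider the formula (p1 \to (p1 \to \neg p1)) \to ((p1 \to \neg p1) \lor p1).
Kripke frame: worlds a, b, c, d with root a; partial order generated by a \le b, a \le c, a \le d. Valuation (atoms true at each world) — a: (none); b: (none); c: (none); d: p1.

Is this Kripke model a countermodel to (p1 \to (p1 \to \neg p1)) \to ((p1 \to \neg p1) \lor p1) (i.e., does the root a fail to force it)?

No

a \Vdash (p1 \to (p1 \to \neg p1)) \to ((p1 \to \neg p1) \lor p1): every world accessible from a that forces p1 \to (p1 \to \neg p1) (namely b, c) also forces (p1 \to \neg p1) \lor p1.
So the root a forces (p1 \to (p1 \to \neg p1)) \to ((p1 \to \neg p1) \lor p1); the model is not a countermodel.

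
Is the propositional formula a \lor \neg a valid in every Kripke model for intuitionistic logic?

This is the law of excluded middle, which is not intuitionistically valid.
A Kripke countermodel: worlds 0, 1; order generated by 0 \le 1; atoms true at each world — 0:{}; 1:{a}.
0 \nVdash a \lor \neg a: neither disjunct is forced at 0.
0 lacks atom a, so 0 \nVdash a.
So the root 0 does not force the formula.

No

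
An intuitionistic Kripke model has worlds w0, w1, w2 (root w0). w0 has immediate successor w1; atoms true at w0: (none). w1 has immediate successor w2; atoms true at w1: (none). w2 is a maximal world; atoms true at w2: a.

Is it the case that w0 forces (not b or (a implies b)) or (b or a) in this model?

w0 forces (not b or (a implies b)) or (b or a) via the disjunct not b or (a implies b).

Yes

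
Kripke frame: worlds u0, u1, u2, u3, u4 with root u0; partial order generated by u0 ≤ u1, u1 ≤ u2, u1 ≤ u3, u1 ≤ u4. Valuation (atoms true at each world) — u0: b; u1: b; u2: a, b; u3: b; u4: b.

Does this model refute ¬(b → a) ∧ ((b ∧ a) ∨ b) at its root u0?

u0 ⊮ ¬(b → a) ∧ ((b ∧ a) ∨ b) since u0 fails ¬(b → a).
So the root u0 does not force ¬(b → a) ∧ ((b ∧ a) ∨ b); the model is a countermodel.

Yes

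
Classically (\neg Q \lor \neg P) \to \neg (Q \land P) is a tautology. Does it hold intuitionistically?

This is a constructively valid De Morgan direction (disjunction of negations to negated conjunction), which is intuitionistically derivable.
If \neg Q holds at a world then no accessible world forces Q, hence none forces Q \land P; likewise for \neg P.

Yes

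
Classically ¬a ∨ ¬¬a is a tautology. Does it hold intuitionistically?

This is the weak law of excluded middle, which is not intuitionistically valid.
A Kripke countermodel: worlds 0, 1, 2; order generated by 0 ≤ 1, 0 ≤ 2; atoms true at each world — 0:{}; 1:{a}; 2:{}.
0 ⊮ ¬a ∨ ¬¬a: neither disjunct is forced at 0.
0 ⊮ ¬a since 1 is accessible from 0 and 1 ⊩ a.
So the root 0 does not force the formula.

No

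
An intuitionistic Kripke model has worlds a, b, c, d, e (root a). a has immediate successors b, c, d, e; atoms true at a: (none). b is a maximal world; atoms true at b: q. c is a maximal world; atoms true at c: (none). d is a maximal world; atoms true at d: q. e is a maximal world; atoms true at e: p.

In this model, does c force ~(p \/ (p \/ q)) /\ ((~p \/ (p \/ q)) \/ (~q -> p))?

c ||- ~(p \/ (p \/ q)) /\ ((~p \/ (p \/ q)) \/ (~q -> p)) since c forces both conjuncts.

Yes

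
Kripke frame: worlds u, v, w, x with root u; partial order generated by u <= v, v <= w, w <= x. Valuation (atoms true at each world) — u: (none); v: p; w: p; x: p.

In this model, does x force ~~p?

x ||- ~~p: no world accessible from x forces ~p.

Yes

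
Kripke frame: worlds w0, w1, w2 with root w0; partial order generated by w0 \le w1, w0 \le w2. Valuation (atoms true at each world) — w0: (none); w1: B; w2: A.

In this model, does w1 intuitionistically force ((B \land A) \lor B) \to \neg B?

No

w1 \nVdash ((B \land A) \lor B) \to \neg B: already at w1 itself, w1 \Vdash (B \land A) \lor B but w1 \nVdash \neg B.
w1 \nVdash \neg B since w1 is accessible from w1 and w1 \Vdash B.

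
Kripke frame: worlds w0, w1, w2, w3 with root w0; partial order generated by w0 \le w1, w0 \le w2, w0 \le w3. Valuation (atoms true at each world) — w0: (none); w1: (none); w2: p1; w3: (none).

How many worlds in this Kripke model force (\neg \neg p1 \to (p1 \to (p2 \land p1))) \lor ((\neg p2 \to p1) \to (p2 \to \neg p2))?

4

w0: forces it.
w1: forces it.
w2: forces it.
w3: forces it.
Worlds forcing the formula: {w0, w1, w2, w3}.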